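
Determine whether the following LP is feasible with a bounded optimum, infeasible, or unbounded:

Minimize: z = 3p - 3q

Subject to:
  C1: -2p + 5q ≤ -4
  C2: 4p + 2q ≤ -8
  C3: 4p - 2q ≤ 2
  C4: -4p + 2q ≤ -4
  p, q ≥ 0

Infeasible (no feasible solution exists)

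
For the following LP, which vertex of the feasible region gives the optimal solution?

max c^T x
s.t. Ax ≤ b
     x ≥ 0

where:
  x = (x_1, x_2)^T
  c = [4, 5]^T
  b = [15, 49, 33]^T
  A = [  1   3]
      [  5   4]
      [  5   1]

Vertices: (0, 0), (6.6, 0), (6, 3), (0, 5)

Evaluate the objective at each vertex of the feasible region:
  z(0, 0) = 0
  z(6.6, 0) = 26.4
  z(6, 3) = 39  ←
  z(0, 5) = 25
The maximum is at x_1 = 6, x_2 = 3.

(6, 3)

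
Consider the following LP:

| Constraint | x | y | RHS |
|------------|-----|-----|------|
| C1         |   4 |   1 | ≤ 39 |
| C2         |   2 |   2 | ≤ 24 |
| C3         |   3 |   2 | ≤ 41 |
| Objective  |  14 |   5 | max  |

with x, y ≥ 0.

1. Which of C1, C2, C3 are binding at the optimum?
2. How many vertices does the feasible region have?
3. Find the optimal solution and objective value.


1. C1, C2
2. 4
3. x = 9, y = 3, z = 141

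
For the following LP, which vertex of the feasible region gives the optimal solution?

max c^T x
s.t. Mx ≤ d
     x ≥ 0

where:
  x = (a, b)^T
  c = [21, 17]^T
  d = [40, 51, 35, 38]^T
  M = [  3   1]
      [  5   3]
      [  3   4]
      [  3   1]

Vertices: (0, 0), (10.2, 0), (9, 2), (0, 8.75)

Evaluate the objective at each vertex of the feasible region:
  z(0, 0) = 0
  z(10.2, 0) = 214.2
  z(9, 2) = 223  ←
  z(0, 8.75) = 148.8
The maximum is at a = 9, b = 2.

(9, 2)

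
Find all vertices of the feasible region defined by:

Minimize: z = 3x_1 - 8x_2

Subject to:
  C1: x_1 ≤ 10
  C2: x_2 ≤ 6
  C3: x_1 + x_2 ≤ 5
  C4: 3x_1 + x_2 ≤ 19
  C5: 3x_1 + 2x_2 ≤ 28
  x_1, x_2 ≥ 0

(0, 0), (5, 0), (0, 5)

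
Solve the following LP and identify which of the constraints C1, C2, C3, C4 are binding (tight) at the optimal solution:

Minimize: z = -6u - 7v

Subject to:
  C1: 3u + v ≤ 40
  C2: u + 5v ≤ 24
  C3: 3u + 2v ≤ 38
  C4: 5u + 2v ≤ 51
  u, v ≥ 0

At u = 9, v = 3, compute slack b - a·x for each constraint:
  C1: 40 − 30 = 10  (slack)
  C2: 24 − 24 = 0  (binding)
  C3: 38 − 33 = 5  (slack)
  C4: 51 − 51 = 0  (binding)

Optimal: u = 9, v = 3
Binding: C2, C4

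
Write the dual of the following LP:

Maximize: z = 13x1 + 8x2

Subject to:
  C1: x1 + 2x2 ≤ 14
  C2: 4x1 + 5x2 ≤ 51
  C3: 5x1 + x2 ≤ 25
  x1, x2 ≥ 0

Primal max cᵀx s.t. Ax ≤ b, x ≥ 0  →  Dual min bᵀy s.t. Aᵀy ≥ c, y ≥ 0.

Minimize: z = 14y1 + 51y2 + 25y3

Subject to:
  y1 + 4y2 + 5y3 ≥ 13
  2y1 + 5y2 + y3 ≥ 8
  y1, y2, y3 ≥ 0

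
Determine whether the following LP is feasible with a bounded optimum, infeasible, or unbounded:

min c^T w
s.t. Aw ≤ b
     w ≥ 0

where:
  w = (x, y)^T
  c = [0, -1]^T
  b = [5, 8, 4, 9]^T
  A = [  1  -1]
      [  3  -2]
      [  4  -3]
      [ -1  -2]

Unbounded (objective can decrease without bound)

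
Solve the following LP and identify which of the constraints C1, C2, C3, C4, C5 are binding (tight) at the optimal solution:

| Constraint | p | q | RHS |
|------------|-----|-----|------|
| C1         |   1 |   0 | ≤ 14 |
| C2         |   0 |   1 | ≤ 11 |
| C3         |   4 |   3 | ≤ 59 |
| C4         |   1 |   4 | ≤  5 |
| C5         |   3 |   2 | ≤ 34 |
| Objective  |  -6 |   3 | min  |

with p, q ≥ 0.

At p = 5, q = 0, compute slack b - a·x for each constraint:
  C1: 14 − 5 = 9  (slack)
  C2: 11 − 0 = 11  (slack)
  C3: 59 − 20 = 39  (slack)
  C4: 5 − 5 = 0  (binding)
  C5: 34 − 15 = 19  (slack)

Optimal: p = 5, q = 0
Binding: C4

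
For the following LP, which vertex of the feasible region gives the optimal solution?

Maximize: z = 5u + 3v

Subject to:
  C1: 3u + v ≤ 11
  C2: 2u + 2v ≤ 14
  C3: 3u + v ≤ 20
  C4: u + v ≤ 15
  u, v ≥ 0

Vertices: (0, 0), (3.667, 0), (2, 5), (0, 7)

Evaluate the objective at each vertex of the feasible region:
  z(0, 0) = 0
  z(3.667, 0) = 18.33
  z(2, 5) = 25  ←
  z(0, 7) = 21
The maximum is at u = 2, v = 5.

(2, 5)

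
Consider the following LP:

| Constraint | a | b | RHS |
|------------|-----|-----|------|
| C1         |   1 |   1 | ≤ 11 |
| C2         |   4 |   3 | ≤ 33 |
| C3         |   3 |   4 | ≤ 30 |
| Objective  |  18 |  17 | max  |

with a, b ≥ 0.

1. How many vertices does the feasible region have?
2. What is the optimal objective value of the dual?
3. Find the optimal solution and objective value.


1. 4
2. 159
3. a = 6, b = 3, z = 159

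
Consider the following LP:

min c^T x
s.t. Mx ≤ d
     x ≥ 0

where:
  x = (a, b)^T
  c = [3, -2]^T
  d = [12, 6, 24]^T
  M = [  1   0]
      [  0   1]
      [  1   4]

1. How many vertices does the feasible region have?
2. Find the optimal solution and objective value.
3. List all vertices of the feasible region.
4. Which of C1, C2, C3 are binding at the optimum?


1. 4
2. a = 0, b = 6, z = -12
3. (0, 0), (12, 0), (12, 3), (0, 6)
4. C2, C3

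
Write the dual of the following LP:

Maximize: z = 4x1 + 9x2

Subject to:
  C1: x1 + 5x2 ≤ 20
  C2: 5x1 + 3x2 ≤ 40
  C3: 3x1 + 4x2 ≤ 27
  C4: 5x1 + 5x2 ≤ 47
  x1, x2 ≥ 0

Primal max cᵀx s.t. Ax ≤ b, x ≥ 0  →  Dual min bᵀy s.t. Aᵀy ≥ c, y ≥ 0.

Minimize: z = 20y1 + 40y2 + 27y3 + 47y4

Subject to:
  y1 + 5y2 + 3y3 + 5y4 ≥ 4
  5y1 + 3y2 + 4y3 + 5y4 ≥ 9
  y1, y2, y3, y4 ≥ 0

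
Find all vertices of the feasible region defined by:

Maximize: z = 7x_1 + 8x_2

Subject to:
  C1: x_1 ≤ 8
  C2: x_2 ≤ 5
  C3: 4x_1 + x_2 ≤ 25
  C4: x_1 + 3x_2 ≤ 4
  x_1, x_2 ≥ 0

(0, 0), (4, 0), (0, 1.333)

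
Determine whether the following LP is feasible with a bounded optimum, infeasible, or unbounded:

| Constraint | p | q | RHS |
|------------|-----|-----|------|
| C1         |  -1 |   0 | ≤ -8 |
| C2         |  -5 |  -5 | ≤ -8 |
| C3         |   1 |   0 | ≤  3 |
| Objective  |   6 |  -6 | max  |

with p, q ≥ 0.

Infeasible (no feasible solution exists)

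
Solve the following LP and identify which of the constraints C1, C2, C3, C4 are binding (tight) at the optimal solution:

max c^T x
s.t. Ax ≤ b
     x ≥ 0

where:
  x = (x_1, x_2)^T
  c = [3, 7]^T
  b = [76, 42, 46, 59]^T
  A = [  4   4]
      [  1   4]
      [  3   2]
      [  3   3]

At x_1 = 10, x_2 = 8, compute slack b - a·x for each constraint:
  C1: 76 − 72 = 4  (slack)
  C2: 42 − 42 = 0  (binding)
  C3: 46 − 46 = 0  (binding)
  C4: 59 − 54 = 5  (slack)

Optimal: x_1 = 10, x_2 = 8
Binding: C2, C3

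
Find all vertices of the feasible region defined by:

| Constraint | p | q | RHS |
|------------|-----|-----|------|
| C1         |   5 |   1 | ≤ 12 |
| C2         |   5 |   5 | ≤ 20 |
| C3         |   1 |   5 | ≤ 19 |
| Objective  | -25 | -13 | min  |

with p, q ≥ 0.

(0, 0), (2.4, 0), (2, 2), (0.25, 3.75), (0, 3.8)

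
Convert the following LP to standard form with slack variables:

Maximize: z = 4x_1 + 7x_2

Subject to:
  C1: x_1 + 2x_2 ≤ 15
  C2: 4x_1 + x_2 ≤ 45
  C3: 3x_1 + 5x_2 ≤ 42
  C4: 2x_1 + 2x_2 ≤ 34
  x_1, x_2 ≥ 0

max z = 4x_1 + 7x_2

s.t.
  x_1 + 2x_2 + s1 = 15
  4x_1 + x_2 + s2 = 45
  3x_1 + 5x_2 + s3 = 42
  2x_1 + 2x_2 + s4 = 34
  x_1, x_2, s1, s2, s3, s4 ≥ 0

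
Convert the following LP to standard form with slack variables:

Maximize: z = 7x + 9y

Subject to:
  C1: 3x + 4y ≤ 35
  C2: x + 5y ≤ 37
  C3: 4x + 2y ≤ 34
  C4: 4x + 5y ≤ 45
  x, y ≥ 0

max z = 7x + 9y

s.t.
  3x + 4y + s1 = 35
  x + 5y + s2 = 37
  4x + 2y + s3 = 34
  4x + 5y + s4 = 45
  x, y, s1, s2, s3, s4 ≥ 0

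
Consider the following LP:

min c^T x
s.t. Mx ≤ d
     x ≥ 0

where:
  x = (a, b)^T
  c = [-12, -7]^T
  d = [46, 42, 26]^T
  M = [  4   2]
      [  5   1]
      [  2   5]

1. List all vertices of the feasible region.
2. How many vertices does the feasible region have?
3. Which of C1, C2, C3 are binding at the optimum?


1. (0, 0), (8.4, 0), (8, 2), (0, 5.2)
2. 4
3. C2, C3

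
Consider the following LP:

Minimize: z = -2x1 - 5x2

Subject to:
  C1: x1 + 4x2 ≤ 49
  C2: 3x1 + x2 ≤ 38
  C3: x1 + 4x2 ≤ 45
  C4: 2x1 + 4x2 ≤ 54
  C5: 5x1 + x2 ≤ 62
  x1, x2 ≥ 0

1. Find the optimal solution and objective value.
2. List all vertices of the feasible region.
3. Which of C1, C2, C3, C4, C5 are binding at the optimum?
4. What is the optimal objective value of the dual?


1. x1 = 9, x2 = 9, z = -63
2. (0, 0), (12.4, 0), (12, 2), (9.8, 8.6), (9, 9), (0, 11.25)
3. C3, C4
4. -63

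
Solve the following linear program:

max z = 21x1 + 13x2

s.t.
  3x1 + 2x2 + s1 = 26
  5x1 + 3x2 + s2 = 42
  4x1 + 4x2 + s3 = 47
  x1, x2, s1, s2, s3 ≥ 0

Evaluate the objective at each vertex of the feasible region:
  z(0, 0) = 0
  z(8.4, 0) = 176.4
  z(6, 4) = 178  ←
  z(2.5, 9.25) = 172.8
  z(0, 11.75) = 152.8
The maximum is at x1 = 6, x2 = 4.

x1 = 6, x2 = 4, z = 178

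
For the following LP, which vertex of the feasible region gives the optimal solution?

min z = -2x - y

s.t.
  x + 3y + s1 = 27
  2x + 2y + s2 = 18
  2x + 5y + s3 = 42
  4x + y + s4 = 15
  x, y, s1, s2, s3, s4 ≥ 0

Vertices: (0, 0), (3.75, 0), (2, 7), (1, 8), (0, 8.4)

Evaluate the objective at each vertex of the feasible region:
  z(0, 0) = 0
  z(3.75, 0) = -7.5
  z(2, 7) = -11  ←
  z(1, 8) = -10
  z(0, 8.4) = -8.4
The minimum is at x = 2, y = 7.

(2, 7)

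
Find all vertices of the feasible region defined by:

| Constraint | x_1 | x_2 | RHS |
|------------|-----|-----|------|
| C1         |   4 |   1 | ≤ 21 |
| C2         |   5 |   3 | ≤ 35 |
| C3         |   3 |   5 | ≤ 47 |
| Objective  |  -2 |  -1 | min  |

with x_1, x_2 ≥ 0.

(0, 0), (5.25, 0), (4, 5), (2.125, 8.125), (0, 9.4)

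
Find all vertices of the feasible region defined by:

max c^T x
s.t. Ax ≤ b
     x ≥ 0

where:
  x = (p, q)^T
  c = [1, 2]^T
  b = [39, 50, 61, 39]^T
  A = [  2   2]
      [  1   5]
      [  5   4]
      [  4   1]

(0, 0), (9.75, 0), (8.636, 4.455), (5, 9), (0, 10)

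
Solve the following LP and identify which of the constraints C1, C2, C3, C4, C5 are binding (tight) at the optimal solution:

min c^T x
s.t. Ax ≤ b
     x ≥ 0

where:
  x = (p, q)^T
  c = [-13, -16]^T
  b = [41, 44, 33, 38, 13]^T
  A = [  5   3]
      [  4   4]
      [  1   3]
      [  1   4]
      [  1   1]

At p = 2, q = 9, compute slack b - a·x for each constraint:
  C1: 41 − 37 = 4  (slack)
  C2: 44 − 44 = 0  (binding)
  C3: 33 − 29 = 4  (slack)
  C4: 38 − 38 = 0  (binding)
  C5: 13 − 11 = 2  (slack)

Optimal: p = 2, q = 9
Binding: C2, C4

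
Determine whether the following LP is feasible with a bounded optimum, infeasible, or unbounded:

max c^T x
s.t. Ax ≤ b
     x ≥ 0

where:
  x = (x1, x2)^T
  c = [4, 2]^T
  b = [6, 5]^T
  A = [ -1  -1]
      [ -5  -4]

Unbounded (objective can increase without bound)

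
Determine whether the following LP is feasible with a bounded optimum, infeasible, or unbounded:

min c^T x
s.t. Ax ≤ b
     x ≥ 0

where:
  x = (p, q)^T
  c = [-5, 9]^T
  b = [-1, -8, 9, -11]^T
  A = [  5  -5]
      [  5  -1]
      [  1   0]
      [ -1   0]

Infeasible (no feasible solution exists)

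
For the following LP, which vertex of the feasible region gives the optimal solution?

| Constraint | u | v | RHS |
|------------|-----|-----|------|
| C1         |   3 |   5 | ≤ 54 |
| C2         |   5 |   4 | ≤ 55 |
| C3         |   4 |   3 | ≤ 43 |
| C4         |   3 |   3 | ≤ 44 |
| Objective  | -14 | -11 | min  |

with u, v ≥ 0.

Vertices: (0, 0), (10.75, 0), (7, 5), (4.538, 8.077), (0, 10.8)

Evaluate the objective at each vertex of the feasible region:
  z(0, 0) = 0
  z(10.75, 0) = -150.5
  z(7, 5) = -153  ←
  z(4.538, 8.077) = -152.4
  z(0, 10.8) = -118.8
The minimum is at u = 7, v = 5.

(7, 5)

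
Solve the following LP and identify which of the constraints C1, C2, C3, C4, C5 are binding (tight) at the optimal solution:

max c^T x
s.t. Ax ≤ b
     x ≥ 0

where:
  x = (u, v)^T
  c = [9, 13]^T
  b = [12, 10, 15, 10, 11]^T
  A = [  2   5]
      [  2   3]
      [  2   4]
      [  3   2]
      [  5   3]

At u = 1, v = 2, compute slack b - a·x for each constraint:
  C1: 12 − 12 = 0  (binding)
  C2: 10 − 8 = 2  (slack)
  C3: 15 − 10 = 5  (slack)
  C4: 10 − 7 = 3  (slack)
  C5: 11 − 11 = 0  (binding)

Optimal: u = 1, v = 2
Binding: C1, C5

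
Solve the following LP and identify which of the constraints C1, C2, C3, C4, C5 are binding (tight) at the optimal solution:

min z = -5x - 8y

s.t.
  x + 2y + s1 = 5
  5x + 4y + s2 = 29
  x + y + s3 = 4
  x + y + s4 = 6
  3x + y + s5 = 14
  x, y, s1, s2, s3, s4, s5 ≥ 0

At x = 3, y = 1, compute slack b - a·x for each constraint:
  C1: 5 − 5 = 0  (binding)
  C2: 29 − 19 = 10  (slack)
  C3: 4 − 4 = 0  (binding)
  C4: 6 − 4 = 2  (slack)
  C5: 14 − 10 = 4  (slack)

Optimal: x = 3, y = 1
Binding: C1, C3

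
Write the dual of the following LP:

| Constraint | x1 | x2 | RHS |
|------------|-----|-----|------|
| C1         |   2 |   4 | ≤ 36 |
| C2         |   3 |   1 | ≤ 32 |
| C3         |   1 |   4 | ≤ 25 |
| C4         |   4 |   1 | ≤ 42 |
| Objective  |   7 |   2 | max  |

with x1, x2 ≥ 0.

Primal max cᵀx s.t. Ax ≤ b, x ≥ 0  →  Dual min bᵀy s.t. Aᵀy ≥ c, y ≥ 0.

Minimize: z = 36y1 + 32y2 + 25y3 + 42y4

Subject to:
  2y1 + 3y2 + y3 + 4y4 ≥ 7
  4y1 + y2 + 4y3 + y4 ≥ 2
  y1, y2, y3, y4 ≥ 0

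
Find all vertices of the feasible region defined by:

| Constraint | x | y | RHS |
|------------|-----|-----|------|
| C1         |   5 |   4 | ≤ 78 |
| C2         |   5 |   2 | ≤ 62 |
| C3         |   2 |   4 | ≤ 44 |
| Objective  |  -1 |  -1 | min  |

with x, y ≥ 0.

(0, 0), (12.4, 0), (10, 6), (0, 11)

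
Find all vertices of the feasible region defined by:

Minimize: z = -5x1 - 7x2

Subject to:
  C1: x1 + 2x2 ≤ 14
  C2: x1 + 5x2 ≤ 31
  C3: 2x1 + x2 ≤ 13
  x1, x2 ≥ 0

(0, 0), (6.5, 0), (4, 5), (2.667, 5.667), (0, 6.2)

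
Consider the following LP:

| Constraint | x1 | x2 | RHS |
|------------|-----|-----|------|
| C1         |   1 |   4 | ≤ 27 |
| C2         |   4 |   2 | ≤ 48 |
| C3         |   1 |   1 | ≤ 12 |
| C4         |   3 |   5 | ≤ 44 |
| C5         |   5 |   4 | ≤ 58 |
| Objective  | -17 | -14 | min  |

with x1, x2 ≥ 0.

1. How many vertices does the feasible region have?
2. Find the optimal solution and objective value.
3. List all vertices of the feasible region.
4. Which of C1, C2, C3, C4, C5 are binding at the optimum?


1. 6
2. x1 = 10, x2 = 2, z = -198
3. (0, 0), (11.6, 0), (10, 2), (8, 4), (5.857, 5.286), (0, 6.75)
4. C3, C5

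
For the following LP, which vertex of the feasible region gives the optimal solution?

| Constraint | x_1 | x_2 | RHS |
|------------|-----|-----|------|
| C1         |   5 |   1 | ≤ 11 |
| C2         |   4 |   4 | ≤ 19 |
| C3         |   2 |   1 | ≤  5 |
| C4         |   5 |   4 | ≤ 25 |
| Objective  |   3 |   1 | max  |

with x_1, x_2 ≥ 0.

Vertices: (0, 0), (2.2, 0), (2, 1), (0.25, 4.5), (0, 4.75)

Evaluate the objective at each vertex of the feasible region:
  z(0, 0) = 0
  z(2.2, 0) = 6.6
  z(2, 1) = 7  ←
  z(0.25, 4.5) = 5.25
  z(0, 4.75) = 4.75
The maximum is at x_1 = 2, x_2 = 1.

(2, 1)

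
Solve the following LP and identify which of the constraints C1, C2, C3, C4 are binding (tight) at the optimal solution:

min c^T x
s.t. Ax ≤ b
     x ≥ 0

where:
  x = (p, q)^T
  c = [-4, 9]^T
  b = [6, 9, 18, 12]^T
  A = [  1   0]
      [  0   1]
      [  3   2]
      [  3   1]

At p = 4, q = 0, compute slack b - a·x for each constraint:
  C1: 6 − 4 = 2  (slack)
  C2: 9 − 0 = 9  (slack)
  C3: 18 − 12 = 6  (slack)
  C4: 12 − 12 = 0  (binding)

Optimal: p = 4, q = 0
Binding: C4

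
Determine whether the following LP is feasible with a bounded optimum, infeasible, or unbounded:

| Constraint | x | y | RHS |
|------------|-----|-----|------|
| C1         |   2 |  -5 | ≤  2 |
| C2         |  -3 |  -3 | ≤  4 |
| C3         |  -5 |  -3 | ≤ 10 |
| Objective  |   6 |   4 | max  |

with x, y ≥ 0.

Unbounded (objective can increase without bound)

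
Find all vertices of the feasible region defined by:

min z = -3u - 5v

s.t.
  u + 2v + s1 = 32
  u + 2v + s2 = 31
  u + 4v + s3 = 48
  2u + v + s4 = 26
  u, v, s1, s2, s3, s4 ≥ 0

(0, 0), (13, 0), (8, 10), (0, 12)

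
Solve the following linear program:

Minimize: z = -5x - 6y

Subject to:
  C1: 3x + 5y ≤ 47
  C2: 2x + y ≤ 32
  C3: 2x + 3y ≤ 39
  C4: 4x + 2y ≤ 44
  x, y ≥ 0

Evaluate the objective at each vertex of the feasible region:
  z(0, 0) = 0
  z(11, 0) = -55
  z(9, 4) = -69  ←
  z(0, 9.4) = -56.4
The minimum is at x = 9, y = 4.

x = 9, y = 4, z = -69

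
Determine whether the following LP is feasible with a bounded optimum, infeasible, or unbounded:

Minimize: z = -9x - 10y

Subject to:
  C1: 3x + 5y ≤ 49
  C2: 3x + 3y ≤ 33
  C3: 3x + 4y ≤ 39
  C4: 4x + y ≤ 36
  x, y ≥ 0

Feasible with a bounded optimal solution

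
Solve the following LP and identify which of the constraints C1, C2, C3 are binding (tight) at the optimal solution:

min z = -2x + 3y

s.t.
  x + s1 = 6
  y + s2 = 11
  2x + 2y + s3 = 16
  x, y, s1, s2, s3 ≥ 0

At x = 6, y = 0, compute slack b - a·x for each constraint:
  C1: 6 − 6 = 0  (binding)
  C2: 11 − 0 = 11  (slack)
  C3: 16 − 12 = 4  (slack)

Optimal: x = 6, y = 0
Binding: C1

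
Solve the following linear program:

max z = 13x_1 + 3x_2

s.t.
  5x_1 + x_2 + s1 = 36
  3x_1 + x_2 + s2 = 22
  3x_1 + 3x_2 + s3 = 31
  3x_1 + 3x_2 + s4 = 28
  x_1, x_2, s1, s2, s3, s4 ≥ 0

Evaluate the objective at each vertex of the feasible region:
  z(0, 0) = 0
  z(7.2, 0) = 93.6
  z(7, 1) = 94  ←
  z(6.333, 3) = 91.33
  z(0, 9.333) = 28
The maximum is at x_1 = 7, x_2 = 1.

x_1 = 7, x_2 = 1, z = 94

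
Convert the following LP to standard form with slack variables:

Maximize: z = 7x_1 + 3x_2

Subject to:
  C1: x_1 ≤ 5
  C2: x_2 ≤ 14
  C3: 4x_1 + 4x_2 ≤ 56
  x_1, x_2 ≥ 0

max z = 7x_1 + 3x_2

s.t.
  x_1 + s1 = 5
  x_2 + s2 = 14
  4x_1 + 4x_2 + s3 = 56
  x_1, x_2, s1, s2, s3 ≥ 0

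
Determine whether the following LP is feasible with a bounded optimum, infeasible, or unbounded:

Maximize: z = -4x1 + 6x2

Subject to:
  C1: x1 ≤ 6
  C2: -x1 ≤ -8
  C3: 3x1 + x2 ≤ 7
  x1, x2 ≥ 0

Infeasible (no feasible solution exists)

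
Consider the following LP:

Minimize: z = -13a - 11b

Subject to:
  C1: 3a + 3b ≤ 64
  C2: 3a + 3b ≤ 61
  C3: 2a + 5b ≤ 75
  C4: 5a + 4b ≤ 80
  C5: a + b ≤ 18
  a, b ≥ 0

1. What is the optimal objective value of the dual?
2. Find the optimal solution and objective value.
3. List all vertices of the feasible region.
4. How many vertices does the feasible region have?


1. -214
2. a = 8, b = 10, z = -214
3. (0, 0), (16, 0), (8, 10), (5, 13), (0, 15)
4. 5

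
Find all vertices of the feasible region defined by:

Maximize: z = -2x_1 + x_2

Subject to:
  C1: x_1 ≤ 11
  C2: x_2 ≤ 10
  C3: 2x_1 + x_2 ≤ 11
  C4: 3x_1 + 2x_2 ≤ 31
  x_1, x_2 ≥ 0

(0, 0), (5.5, 0), (0.5, 10), (0, 10)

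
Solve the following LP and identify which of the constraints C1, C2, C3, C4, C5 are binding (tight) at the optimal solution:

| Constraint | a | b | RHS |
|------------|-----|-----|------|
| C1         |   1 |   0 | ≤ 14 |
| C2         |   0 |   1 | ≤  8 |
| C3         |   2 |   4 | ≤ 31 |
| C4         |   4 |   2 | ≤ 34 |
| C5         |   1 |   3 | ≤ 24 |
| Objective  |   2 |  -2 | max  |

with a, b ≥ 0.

At a = 8.5, b = 0, compute slack b - a·x for each constraint:
  C1: 14 − 8.5 = 5.5  (slack)
  C2: 8 − 0 = 8  (slack)
  C3: 31 − 17 = 14  (slack)
  C4: 34 − 34 = 0  (binding)
  C5: 24 − 8.5 = 15.5  (slack)

Optimal: a = 8.5, b = 0
Binding: C4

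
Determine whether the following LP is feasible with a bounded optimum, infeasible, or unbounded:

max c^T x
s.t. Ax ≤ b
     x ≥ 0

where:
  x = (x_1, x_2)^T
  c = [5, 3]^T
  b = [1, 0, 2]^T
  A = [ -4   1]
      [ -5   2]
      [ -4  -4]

Unbounded (objective can increase without bound)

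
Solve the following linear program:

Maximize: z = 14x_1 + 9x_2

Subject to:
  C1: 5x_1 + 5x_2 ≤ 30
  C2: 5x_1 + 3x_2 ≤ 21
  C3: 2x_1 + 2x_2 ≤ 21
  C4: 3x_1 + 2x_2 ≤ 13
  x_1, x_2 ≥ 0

Evaluate the objective at each vertex of the feasible region:
  z(0, 0) = 0
  z(4.2, 0) = 58.8
  z(3, 2) = 60  ←
  z(1, 5) = 59
  z(0, 6) = 54
The maximum is at x_1 = 3, x_2 = 2.

x_1 = 3, x_2 = 2, z = 60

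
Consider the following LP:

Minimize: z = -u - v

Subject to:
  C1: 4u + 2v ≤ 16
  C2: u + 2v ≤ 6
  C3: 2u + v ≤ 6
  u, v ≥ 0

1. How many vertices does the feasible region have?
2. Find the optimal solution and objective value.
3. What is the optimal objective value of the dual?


1. 4
2. u = 2, v = 2, z = -4
3. -4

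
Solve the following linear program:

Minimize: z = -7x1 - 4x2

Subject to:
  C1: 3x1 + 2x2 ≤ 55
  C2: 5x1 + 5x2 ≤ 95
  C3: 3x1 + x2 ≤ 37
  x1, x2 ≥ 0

Evaluate the objective at each vertex of the feasible region:
  z(0, 0) = 0
  z(12.33, 0) = -86.33
  z(9, 10) = -103  ←
  z(0, 19) = -76
The minimum is at x1 = 9, x2 = 10.

x1 = 9, x2 = 10, z = -103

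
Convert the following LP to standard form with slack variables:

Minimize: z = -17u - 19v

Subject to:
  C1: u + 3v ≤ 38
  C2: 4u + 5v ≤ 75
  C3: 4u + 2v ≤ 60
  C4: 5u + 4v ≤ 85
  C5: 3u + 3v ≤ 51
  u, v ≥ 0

min z = -17u - 19v

s.t.
  u + 3v + s1 = 38
  4u + 5v + s2 = 75
  4u + 2v + s3 = 60
  5u + 4v + s4 = 85
  3u + 3v + s5 = 51
  u, v, s1, s2, s3, s4, s5 ≥ 0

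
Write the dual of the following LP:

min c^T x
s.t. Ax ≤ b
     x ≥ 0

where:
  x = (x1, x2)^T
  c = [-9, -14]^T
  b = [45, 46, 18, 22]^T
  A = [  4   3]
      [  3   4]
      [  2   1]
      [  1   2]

Primal min cᵀx s.t. Ax ≤ b, x ≥ 0  →  Dual max −bᵀy s.t. Aᵀy ≥ −c, y ≥ 0.

Maximize: z = -45y1 - 46y2 - 18y3 - 22y4

Subject to:
  4y1 + 3y2 + 2y3 + y4 ≥ 9
  3y1 + 4y2 + y3 + 2y4 ≥ 14
  y1, y2, y3, y4 ≥ 0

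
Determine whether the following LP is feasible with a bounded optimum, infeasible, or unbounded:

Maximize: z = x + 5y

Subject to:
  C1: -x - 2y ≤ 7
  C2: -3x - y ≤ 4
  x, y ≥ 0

Unbounded (objective can increase without bound)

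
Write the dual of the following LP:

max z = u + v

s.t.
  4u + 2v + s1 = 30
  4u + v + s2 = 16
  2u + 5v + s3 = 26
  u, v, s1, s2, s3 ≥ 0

Primal max cᵀx s.t. Ax ≤ b, x ≥ 0  →  Dual min bᵀy s.t. Aᵀy ≥ c, y ≥ 0.

Minimize: z = 30y1 + 16y2 + 26y3

Subject to:
  4y1 + 4y2 + 2y3 ≥ 1
  2y1 + y2 + 5y3 ≥ 1
  y1, y2, y3 ≥ 0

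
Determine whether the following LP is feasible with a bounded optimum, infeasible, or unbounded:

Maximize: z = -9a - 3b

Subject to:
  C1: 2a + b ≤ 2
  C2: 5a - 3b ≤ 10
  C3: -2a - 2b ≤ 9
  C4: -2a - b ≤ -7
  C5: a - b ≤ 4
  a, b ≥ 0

Infeasible (no feasible solution exists)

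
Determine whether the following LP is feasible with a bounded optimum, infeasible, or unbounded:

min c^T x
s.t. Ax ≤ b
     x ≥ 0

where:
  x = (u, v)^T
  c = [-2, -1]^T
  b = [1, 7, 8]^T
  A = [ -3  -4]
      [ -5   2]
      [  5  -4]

Unbounded (objective can decrease without bound)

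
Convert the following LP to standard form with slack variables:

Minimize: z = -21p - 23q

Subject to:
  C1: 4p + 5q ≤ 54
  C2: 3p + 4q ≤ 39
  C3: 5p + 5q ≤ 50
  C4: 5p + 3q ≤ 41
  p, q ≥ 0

min z = -21p - 23q

s.t.
  4p + 5q + s1 = 54
  3p + 4q + s2 = 39
  5p + 5q + s3 = 50
  5p + 3q + s4 = 41
  p, q, s1, s2, s3, s4 ≥ 0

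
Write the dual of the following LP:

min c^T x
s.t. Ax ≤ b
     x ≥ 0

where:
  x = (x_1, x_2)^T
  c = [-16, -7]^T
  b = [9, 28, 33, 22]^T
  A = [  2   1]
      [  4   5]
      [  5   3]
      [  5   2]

Primal min cᵀx s.t. Ax ≤ b, x ≥ 0  →  Dual max −bᵀy s.t. Aᵀy ≥ −c, y ≥ 0.

Maximize: z = -9y1 - 28y2 - 33y3 - 22y4

Subject to:
  2y1 + 4y2 + 5y3 + 5y4 ≥ 16
  y1 + 5y2 + 3y3 + 2y4 ≥ 7
  y1, y2, y3, y4 ≥ 0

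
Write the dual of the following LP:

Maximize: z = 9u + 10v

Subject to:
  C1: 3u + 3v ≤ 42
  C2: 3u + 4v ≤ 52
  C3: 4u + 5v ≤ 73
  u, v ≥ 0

Primal max cᵀx s.t. Ax ≤ b, x ≥ 0  →  Dual min bᵀy s.t. Aᵀy ≥ c, y ≥ 0.

Minimize: z = 42y1 + 52y2 + 73y3

Subject to:
  3y1 + 3y2 + 4y3 ≥ 9
  3y1 + 4y2 + 5y3 ≥ 10
  y1, y2, y3 ≥ 0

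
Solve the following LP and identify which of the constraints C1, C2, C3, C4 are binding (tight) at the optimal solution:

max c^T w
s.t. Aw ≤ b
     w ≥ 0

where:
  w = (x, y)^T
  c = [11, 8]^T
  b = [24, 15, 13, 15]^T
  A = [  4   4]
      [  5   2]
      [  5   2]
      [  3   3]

At x = 1, y = 4, compute slack b - a·x for each constraint:
  C1: 24 − 20 = 4  (slack)
  C2: 15 − 13 = 2  (slack)
  C3: 13 − 13 = 0  (binding)
  C4: 15 − 15 = 0  (binding)

Optimal: x = 1, y = 4
Binding: C3, C4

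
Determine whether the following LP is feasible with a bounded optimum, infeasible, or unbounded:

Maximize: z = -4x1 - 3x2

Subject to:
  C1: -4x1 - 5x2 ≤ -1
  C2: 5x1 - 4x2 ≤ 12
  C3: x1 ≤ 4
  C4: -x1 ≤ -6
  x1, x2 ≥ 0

Infeasible (no feasible solution exists)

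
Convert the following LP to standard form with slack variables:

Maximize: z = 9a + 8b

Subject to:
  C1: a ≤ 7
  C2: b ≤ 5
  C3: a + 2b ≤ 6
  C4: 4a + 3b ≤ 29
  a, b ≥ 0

max z = 9a + 8b

s.t.
  a + s1 = 7
  b + s2 = 5
  a + 2b + s3 = 6
  4a + 3b + s4 = 29
  a, b, s1, s2, s3, s4 ≥ 0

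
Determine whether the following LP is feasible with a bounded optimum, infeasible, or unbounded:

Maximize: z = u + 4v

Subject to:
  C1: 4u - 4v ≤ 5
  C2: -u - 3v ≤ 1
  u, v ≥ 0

Unbounded (objective can increase without bound)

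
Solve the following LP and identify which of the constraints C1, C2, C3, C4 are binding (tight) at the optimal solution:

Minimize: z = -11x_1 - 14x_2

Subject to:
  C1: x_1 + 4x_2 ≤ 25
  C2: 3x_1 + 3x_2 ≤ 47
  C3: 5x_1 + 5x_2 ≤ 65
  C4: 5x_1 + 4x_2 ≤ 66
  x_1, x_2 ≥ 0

At x_1 = 9, x_2 = 4, compute slack b - a·x for each constraint:
  C1: 25 − 25 = 0  (binding)
  C2: 47 − 39 = 8  (slack)
  C3: 65 − 65 = 0  (binding)
  C4: 66 − 61 = 5  (slack)

Optimal: x_1 = 9, x_2 = 4
Binding: C1, C3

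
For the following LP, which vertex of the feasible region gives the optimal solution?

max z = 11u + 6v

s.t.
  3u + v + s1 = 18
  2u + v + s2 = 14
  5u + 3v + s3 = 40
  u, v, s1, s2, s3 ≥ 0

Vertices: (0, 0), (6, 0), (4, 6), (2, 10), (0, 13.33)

Evaluate the objective at each vertex of the feasible region:
  z(0, 0) = 0
  z(6, 0) = 66
  z(4, 6) = 80
  z(2, 10) = 82  ←
  z(0, 13.33) = 80
The maximum is at u = 2, v = 10.

(2, 10)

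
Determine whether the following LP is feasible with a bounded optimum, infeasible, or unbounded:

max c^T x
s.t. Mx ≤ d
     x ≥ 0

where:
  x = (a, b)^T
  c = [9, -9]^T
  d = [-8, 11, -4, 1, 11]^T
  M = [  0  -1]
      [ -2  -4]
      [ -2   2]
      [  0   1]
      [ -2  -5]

Infeasible (no feasible solution exists)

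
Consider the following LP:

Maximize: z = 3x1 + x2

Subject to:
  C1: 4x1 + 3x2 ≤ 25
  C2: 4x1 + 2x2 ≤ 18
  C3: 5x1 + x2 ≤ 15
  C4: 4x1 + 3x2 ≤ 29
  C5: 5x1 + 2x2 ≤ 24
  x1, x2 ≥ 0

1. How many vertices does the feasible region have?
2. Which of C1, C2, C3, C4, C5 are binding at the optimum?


1. 5
2. C2, C3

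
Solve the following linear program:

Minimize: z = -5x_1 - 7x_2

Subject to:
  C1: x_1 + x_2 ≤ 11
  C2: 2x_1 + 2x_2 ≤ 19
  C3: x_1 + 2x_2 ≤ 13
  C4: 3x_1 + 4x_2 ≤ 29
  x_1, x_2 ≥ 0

Evaluate the objective at each vertex of the feasible region:
  z(0, 0) = 0
  z(9.5, 0) = -47.5
  z(9, 0.5) = -48.5
  z(3, 5) = -50  ←
  z(0, 6.5) = -45.5
The minimum is at x_1 = 3, x_2 = 5.

x_1 = 3, x_2 = 5, z = -50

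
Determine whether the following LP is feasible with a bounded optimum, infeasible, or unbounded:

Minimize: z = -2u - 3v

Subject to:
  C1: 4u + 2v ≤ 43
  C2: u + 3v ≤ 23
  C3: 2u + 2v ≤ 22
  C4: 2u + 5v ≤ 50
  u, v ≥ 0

Feasible with a bounded optimal solution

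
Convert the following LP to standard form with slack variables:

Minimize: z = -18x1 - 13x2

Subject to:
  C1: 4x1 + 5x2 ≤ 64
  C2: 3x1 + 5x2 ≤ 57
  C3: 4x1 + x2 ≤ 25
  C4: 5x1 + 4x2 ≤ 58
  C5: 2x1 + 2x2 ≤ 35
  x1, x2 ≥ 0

min z = -18x1 - 13x2

s.t.
  4x1 + 5x2 + s1 = 64
  3x1 + 5x2 + s2 = 57
  4x1 + x2 + s3 = 25
  5x1 + 4x2 + s4 = 58
  2x1 + 2x2 + s5 = 35
  x1, x2, s1, s2, s3, s4, s5 ≥ 0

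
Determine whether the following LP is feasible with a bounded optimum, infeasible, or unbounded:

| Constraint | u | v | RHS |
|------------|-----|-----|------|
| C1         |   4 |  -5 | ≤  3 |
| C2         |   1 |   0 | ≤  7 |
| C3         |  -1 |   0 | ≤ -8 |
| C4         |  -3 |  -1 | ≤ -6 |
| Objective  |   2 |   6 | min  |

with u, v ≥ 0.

Infeasible (no feasible solution exists)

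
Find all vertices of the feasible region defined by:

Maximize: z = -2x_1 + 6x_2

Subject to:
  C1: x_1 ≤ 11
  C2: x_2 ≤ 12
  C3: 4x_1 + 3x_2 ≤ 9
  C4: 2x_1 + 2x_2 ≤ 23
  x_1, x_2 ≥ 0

(0, 0), (2.25, 0), (0, 3)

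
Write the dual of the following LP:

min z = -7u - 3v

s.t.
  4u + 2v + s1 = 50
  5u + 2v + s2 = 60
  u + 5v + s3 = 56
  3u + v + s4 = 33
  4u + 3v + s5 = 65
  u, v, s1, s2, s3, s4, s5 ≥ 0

Primal min cᵀx s.t. Ax ≤ b, x ≥ 0  →  Dual max −bᵀy s.t. Aᵀy ≥ −c, y ≥ 0.

Maximize: z = -50y1 - 60y2 - 56y3 - 33y4 - 65y5

Subject to:
  4y1 + 5y2 + y3 + 3y4 + 4y5 ≥ 7
  2y1 + 2y2 + 5y3 + y4 + 3y5 ≥ 3
  y1, y2, y3, y4, y5 ≥ 0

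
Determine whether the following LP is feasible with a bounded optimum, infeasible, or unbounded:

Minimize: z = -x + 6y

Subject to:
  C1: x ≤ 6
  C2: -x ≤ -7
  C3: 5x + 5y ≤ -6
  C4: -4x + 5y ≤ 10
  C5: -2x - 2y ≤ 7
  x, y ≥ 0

Infeasible (no feasible solution exists)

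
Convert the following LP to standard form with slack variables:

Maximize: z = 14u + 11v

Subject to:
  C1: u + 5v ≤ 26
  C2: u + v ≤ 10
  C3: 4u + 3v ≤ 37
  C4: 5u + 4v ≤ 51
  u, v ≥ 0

max z = 14u + 11v

s.t.
  u + 5v + s1 = 26
  u + v + s2 = 10
  4u + 3v + s3 = 37
  5u + 4v + s4 = 51
  u, v, s1, s2, s3, s4 ≥ 0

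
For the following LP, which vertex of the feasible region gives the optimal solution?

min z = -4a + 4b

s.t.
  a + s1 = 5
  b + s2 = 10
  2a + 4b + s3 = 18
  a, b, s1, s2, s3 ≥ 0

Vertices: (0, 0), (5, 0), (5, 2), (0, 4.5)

Evaluate the objective at each vertex of the feasible region:
  z(0, 0) = 0
  z(5, 0) = -20  ←
  z(5, 2) = -12
  z(0, 4.5) = 18
The minimum is at a = 5, b = 0.

(5, 0)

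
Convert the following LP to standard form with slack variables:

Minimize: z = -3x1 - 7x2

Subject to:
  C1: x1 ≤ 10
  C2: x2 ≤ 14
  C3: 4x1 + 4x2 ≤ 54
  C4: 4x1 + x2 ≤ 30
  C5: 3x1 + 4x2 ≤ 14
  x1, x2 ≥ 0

min z = -3x1 - 7x2

s.t.
  x1 + s1 = 10
  x2 + s2 = 14
  4x1 + 4x2 + s3 = 54
  4x1 + x2 + s4 = 30
  3x1 + 4x2 + s5 = 14
  x1, x2, s1, s2, s3, s4, s5 ≥ 0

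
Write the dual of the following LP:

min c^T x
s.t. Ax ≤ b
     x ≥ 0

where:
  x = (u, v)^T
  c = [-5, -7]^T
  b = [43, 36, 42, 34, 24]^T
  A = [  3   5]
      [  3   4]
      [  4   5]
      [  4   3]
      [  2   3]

Primal min cᵀx s.t. Ax ≤ b, x ≥ 0  →  Dual max −bᵀy s.t. Aᵀy ≥ −c, y ≥ 0.

Maximize: z = -43y1 - 36y2 - 42y3 - 34y4 - 24y5

Subject to:
  3y1 + 3y2 + 4y3 + 4y4 + 2y5 ≥ 5
  5y1 + 4y2 + 5y3 + 3y4 + 3y5 ≥ 7
  y1, y2, y3, y4, y5 ≥ 0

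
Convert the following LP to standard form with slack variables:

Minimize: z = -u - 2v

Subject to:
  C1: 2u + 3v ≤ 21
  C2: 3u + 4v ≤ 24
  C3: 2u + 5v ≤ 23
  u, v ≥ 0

min z = -u - 2v

s.t.
  2u + 3v + s1 = 21
  3u + 4v + s2 = 24
  2u + 5v + s3 = 23
  u, v, s1, s2, s3 ≥ 0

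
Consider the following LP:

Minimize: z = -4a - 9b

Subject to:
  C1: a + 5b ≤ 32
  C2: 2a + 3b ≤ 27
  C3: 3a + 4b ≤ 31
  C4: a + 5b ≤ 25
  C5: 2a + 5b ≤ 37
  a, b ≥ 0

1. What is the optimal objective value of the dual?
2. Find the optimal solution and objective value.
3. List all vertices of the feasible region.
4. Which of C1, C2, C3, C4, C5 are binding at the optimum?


1. -56
2. a = 5, b = 4, z = -56
3. (0, 0), (10.33, 0), (5, 4), (0, 5)
4. C3, C4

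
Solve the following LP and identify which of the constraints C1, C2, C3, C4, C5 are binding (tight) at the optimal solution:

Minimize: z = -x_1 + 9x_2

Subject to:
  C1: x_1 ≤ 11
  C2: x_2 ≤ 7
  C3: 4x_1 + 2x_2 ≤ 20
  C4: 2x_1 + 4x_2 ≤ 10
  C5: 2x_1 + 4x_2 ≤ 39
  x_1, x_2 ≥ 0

At x_1 = 5, x_2 = 0, compute slack b - a·x for each constraint:
  C1: 11 − 5 = 6  (slack)
  C2: 7 − 0 = 7  (slack)
  C3: 20 − 20 = 0  (binding)
  C4: 10 − 10 = 0  (binding)
  C5: 39 − 10 = 29  (slack)

Optimal: x_1 = 5, x_2 = 0
Binding: C3, C4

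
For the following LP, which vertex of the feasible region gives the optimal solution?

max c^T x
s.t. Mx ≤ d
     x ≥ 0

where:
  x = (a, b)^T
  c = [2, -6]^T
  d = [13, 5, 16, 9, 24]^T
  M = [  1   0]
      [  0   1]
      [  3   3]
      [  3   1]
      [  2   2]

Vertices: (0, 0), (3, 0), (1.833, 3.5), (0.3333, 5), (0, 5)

Evaluate the objective at each vertex of the feasible region:
  z(0, 0) = 0
  z(3, 0) = 6  ←
  z(1.833, 3.5) = -17.33
  z(0.3333, 5) = -29.33
  z(0, 5) = -30
The maximum is at a = 3, b = 0.

(3, 0)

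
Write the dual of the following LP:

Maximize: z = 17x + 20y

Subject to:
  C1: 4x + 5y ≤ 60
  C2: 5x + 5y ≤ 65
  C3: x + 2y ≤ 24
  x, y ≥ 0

Primal max cᵀx s.t. Ax ≤ b, x ≥ 0  →  Dual min bᵀy s.t. Aᵀy ≥ c, y ≥ 0.

Minimize: z = 60y1 + 65y2 + 24y3

Subject to:
  4y1 + 5y2 + y3 ≥ 17
  5y1 + 5y2 + 2y3 ≥ 20
  y1, y2, y3 ≥ 0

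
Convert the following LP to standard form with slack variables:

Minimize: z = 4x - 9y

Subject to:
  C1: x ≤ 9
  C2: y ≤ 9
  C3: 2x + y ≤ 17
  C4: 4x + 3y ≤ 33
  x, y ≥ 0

min z = 4x - 9y

s.t.
  x + s1 = 9
  y + s2 = 9
  2x + y + s3 = 17
  4x + 3y + s4 = 33
  x, y, s1, s2, s3, s4 ≥ 0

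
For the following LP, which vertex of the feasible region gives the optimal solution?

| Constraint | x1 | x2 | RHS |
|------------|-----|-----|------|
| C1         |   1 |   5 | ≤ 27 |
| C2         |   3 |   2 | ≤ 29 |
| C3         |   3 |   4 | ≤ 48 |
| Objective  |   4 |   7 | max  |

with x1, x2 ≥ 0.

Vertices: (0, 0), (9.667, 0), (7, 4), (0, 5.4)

Evaluate the objective at each vertex of the feasible region:
  z(0, 0) = 0
  z(9.667, 0) = 38.67
  z(7, 4) = 56  ←
  z(0, 5.4) = 37.8
The maximum is at x1 = 7, x2 = 4.

(7, 4)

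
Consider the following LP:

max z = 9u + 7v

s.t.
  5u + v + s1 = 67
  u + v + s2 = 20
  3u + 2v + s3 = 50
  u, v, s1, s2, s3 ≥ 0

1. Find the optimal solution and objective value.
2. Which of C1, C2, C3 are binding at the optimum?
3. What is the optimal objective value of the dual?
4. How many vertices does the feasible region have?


1. u = 10, v = 10, z = 160
2. C2, C3
3. 160
4. 5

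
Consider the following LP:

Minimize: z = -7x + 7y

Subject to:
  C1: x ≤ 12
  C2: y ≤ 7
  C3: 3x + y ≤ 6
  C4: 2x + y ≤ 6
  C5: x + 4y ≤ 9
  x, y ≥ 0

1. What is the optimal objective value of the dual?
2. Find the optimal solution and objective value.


1. -14
2. x = 2, y = 0, z = -14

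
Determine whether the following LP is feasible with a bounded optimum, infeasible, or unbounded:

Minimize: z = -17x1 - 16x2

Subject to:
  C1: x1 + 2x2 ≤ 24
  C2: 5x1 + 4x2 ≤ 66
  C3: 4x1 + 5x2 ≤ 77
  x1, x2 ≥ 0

Feasible with a bounded optimal solution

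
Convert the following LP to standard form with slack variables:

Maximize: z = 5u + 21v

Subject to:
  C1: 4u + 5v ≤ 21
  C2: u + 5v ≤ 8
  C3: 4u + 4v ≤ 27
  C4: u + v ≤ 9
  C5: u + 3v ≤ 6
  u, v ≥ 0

max z = 5u + 21v

s.t.
  4u + 5v + s1 = 21
  u + 5v + s2 = 8
  4u + 4v + s3 = 27
  u + v + s4 = 9
  u + 3v + s5 = 6
  u, v, s1, s2, s3, s4, s5 ≥ 0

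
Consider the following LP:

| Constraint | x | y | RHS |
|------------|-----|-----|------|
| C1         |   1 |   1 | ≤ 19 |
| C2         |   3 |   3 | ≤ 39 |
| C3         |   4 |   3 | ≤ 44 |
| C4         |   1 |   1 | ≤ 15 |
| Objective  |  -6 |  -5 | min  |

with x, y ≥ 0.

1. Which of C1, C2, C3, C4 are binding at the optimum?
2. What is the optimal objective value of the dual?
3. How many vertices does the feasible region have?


1. C2, C3
2. -70
3. 4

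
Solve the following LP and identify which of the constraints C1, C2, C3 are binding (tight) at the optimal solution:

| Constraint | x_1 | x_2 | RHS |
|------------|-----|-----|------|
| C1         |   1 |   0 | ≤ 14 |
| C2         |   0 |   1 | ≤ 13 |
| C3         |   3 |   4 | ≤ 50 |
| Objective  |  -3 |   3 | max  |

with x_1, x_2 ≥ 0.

At x_1 = 0, x_2 = 12.5, compute slack b - a·x for each constraint:
  C1: 14 − 0 = 14  (slack)
  C2: 13 − 12.5 = 0.5  (slack)
  C3: 50 − 50 = 0  (binding)

Optimal: x_1 = 0, x_2 = 12.5
Binding: C3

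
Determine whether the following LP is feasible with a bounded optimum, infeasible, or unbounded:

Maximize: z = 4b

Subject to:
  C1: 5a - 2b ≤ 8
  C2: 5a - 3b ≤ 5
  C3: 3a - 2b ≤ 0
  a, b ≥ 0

Unbounded (objective can increase without bound)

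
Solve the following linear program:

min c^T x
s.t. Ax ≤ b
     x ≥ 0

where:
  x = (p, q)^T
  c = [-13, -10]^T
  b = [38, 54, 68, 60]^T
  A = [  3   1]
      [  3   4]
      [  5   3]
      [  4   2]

Evaluate the objective at each vertex of the feasible region:
  z(0, 0) = 0
  z(12.67, 0) = -164.7
  z(11.5, 3.5) = -184.5
  z(10, 6) = -190  ←
  z(0, 13.5) = -135
The minimum is at p = 10, q = 6.

p = 10, q = 6, z = -190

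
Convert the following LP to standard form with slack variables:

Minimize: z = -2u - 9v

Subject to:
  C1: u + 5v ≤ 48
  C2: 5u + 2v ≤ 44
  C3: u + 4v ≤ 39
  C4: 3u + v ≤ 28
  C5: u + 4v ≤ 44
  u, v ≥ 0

min z = -2u - 9v

s.t.
  u + 5v + s1 = 48
  5u + 2v + s2 = 44
  u + 4v + s3 = 39
  3u + v + s4 = 28
  u + 4v + s5 = 44
  u, v, s1, s2, s3, s4, s5 ≥ 0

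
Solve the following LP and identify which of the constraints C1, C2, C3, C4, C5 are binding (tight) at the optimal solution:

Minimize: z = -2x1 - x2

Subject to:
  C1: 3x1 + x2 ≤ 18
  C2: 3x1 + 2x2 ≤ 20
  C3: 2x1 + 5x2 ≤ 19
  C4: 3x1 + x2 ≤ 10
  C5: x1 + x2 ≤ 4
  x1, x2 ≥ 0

At x1 = 3, x2 = 1, compute slack b - a·x for each constraint:
  C1: 18 − 10 = 8  (slack)
  C2: 20 − 11 = 9  (slack)
  C3: 19 − 11 = 8  (slack)
  C4: 10 − 10 = 0  (binding)
  C5: 4 − 4 = 0  (binding)

Optimal: x1 = 3, x2 = 1
Binding: C4, C5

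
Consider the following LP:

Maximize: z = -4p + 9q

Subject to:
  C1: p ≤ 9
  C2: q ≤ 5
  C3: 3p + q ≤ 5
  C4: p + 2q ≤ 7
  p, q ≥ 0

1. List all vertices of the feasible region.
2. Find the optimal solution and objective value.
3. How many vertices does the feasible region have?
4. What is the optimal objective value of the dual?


1. (0, 0), (1.667, 0), (0.6, 3.2), (0, 3.5)
2. p = 0, q = 3.5, z = 31.5
3. 4
4. 31.5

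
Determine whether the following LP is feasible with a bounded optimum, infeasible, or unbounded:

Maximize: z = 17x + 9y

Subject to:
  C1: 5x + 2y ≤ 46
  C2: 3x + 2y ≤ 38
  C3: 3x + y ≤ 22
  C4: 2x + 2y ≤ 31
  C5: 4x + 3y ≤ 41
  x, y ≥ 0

Feasible with a bounded optimal solution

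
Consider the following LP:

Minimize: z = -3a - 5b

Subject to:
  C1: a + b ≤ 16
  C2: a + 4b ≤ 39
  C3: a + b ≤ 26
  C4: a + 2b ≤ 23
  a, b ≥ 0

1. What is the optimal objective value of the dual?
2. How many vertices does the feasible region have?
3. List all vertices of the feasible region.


1. -62
2. 5
3. (0, 0), (16, 0), (9, 7), (7, 8), (0, 9.75)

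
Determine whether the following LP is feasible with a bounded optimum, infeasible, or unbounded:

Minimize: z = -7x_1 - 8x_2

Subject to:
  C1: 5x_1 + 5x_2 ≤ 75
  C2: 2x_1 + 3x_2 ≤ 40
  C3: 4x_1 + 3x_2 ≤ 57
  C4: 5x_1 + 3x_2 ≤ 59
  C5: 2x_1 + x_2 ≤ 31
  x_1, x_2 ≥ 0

Feasible with a bounded optimal solution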